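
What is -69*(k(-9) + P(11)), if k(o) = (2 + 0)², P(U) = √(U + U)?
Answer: -276 - 69*√22 ≈ -599.64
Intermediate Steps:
P(U) = √2*√U (P(U) = √(2*U) = √2*√U)
k(o) = 4 (k(o) = 2² = 4)
-69*(k(-9) + P(11)) = -69*(4 + √2*√11) = -69*(4 + √22) = -276 - 69*√22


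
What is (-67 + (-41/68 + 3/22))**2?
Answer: 2546716225/559504 ≈ 4551.7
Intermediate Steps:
(-67 + (-41/68 + 3/22))**2 = (-67 - 349/748)**2 = (-50465/748)**2 = 2546716225/559504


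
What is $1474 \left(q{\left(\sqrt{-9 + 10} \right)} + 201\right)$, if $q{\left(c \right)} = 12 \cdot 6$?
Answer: $402402$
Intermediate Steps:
$q{\left(c \right)} = 72$
$1474 \left(q{\left(\sqrt{-9 + 10} \right)} + 201\right) = 1474 \left(72 + 201\right) = 1474 \cdot 273 = 402402$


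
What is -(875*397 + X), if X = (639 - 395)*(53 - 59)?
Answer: -345911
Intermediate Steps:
X = -1464 (X = 244*(-6) = -1464)
-(875*397 + X) = -(875*397 - 1464) = -(347375 - 1464) = -1*345911 = -345911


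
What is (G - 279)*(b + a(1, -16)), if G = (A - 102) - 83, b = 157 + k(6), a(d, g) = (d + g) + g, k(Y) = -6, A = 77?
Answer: -46440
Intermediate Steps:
a(d, g) = d + 2*g
b = 151 (b = 157 - 6 = 151)
G = -108 (G = (77 - 102) - 83 = -25 - 83 = -108)
(G - 279)*(b + a(1, -16)) = (-108 - 279)*(151 + (1 + 2*(-16))) = -387*(151 + (1 - 32)) = -387*(151 - 31) = -387*120 = -46440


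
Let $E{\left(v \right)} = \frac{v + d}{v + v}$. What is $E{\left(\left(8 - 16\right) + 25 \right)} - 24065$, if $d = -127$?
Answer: $- \frac{409160}{17} \approx -24068.0$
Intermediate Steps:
$E{\left(v \right)} = \frac{-127 + v}{2 v}$ ($E{\left(v \right)} = \frac{v - 127}{v + v} = \frac{-127 + v}{2 v}$)
$E{\left(\left(8 - 16\right) + 25 \right)} - 24065 = \frac{-127 + \left(\left(8 - 16\right) + 25\right)}{2 \left(\left(8 - 16\right) + 25\right)} - 24065 = \frac{-127 + \left(-8 + 25\right)}{2 \left(-8 + 25\right)} - 24065 = \frac{-127 + 17}{2 \cdot 17} - 24065 = \frac{1}{2} \cdot \frac{1}{17} \left(-110\right) - 24065 = - \frac{55}{17} - 24065 = - \frac{409160}{17}$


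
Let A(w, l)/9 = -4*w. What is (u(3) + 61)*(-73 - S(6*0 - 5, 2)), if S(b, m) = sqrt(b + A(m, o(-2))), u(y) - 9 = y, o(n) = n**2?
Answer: -5329 - 73*I*sqrt(77) ≈ -5329.0 - 640.57*I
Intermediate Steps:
A(w, l) = -36*w (A(w, l) = 9*(-4*w) = -36*w)
u(y) = 9 + y
S(b, m) = sqrt(b - 36*m)
(u(3) + 61)*(-73 - S(6*0 - 5, 2)) = ((9 + 3) + 61)*(-73 - sqrt((6*0 - 5) - 36*2)) = (12 + 61)*(-73 - sqrt((0 - 5) - 72)) = 73*(-73 - sqrt(-5 - 72)) = 73*(-73 - sqrt(-77)) = 73*(-73 - I*sqrt(77)) = -5329 - 73*I*sqrt(77)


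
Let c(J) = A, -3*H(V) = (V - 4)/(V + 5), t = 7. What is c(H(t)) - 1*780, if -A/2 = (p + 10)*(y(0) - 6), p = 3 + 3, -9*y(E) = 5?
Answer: -5132/9 ≈ -570.22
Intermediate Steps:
y(E) = -5/9 (y(E) = -⅑*5 = -5/9)
p = 6
H(V) = -(-4 + V)/(3*(5 + V)) (H(V) = -(V - 4)/(3*(V + 5)) = -(-4 + V)/(3*(5 + V)))
A = 1888/9 (A = -2*(6 + 10)*(-5/9 - 6) = -32*(-59)/9 = -2*(-944/9) = 1888/9 ≈ 209.78)
c(J) = 1888/9
c(H(t)) - 1*780 = 1888/9 - 1*780 = 1888/9 - 780 = -5132/9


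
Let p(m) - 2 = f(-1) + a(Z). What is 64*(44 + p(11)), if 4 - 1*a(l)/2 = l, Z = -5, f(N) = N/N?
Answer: 4160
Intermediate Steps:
f(N) = 1
a(l) = 8 - 2*l
p(m) = 21 (p(m) = 2 + (1 + (8 - 2*(-5))) = 2 + (1 + (8 + 10)) = 2 + (1 + 18) = 2 + 19 = 21)
64*(44 + p(11)) = 64*(44 + 21) = 64*65 = 4160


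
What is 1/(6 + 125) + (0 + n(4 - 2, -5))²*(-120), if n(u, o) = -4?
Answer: -251519/131 ≈ -1920.0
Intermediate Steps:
1/(6 + 125) + (0 + n(4 - 2, -5))²*(-120) = 1/(6 + 125) + (0 - 4)²*(-120) = 1/131 + (-4)²*(-120) = 1/131 + 16*(-120) = 1/131 - 1920 = -251519/131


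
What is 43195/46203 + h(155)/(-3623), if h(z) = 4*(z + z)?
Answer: 99203765/167393469 ≈ 0.59264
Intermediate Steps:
h(z) = 8*z (h(z) = 4*(2*z) = 8*z)
43195/46203 + h(155)/(-3623) = 43195/46203 + (8*155)/(-3623) = 43195*(1/46203) + 1240*(-1/3623) = 43195/46203 - 1240/3623 = 99203765/167393469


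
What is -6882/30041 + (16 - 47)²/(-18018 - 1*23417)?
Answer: -314025071/1244748835 ≈ -0.25228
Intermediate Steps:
-6882/30041 + (16 - 47)²/(-18018 - 1*23417) = -6882*1/30041 + (-31)²/(-18018 - 23417) = -6882/30041 + 961/(-41435) = -6882/30041 + 961*(-1/41435) = -6882/30041 - 961/41435 = -314025071/1244748835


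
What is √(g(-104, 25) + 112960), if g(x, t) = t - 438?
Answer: √112547 ≈ 335.48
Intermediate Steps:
g(x, t) = -438 + t
√(g(-104, 25) + 112960) = √((-438 + 25) + 112960) = √(-413 + 112960) = √112547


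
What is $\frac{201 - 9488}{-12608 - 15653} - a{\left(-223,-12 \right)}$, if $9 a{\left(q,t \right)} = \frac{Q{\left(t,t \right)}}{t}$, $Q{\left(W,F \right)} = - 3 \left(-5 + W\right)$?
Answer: $\frac{814769}{1017396} \approx 0.80084$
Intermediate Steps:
$Q{\left(W,F \right)} = 15 - 3 W$
$a{\left(q,t \right)} = \frac{15 - 3 t}{9 t}$ ($a{\left(q,t \right)} = \frac{\left(15 - 3 t\right) \frac{1}{t}}{9} = \frac{\frac{1}{t} \left(15 - 3 t\right)}{9} = \frac{15 - 3 t}{9 t}$)
$\frac{201 - 9488}{-12608 - 15653} - a{\left(-223,-12 \right)} = \frac{201 - 9488}{-12608 - 15653} - \frac{5 - -12}{3 \left(-12\right)} = - \frac{9287}{-12608 - 15653} - \frac{1}{3} \left(- \frac{1}{12}\right) \left(5 + 12\right) = - \frac{9287}{-28261} - \frac{1}{3} \left(- \frac{1}{12}\right) 17 = \left(-9287\right) \left(- \frac{1}{28261}\right) - - \frac{17}{36} = \frac{9287}{28261} + \frac{17}{36} = \frac{814769}{1017396}$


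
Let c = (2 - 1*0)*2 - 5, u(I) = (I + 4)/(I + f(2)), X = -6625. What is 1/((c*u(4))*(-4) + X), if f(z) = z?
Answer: -3/19859 ≈ -0.00015106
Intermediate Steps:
u(I) = (4 + I)/(2 + I) (u(I) = (I + 4)/(I + 2) = (4 + I)/(2 + I))
c = -1 (c = (2 + 0)*2 - 5 = 2*2 - 5 = 4 - 5 = -1)
1/((c*u(4))*(-4) + X) = 1/(-(4 + 4)/(2 + 4)*(-4) - 6625) = 1/(-8/6*(-4) - 6625) = 1/(-1*4/3*(-4) - 6625) = 1/(-4/3*(-4) - 6625) = 1/(16/3 - 6625) = 1/(-19859/3) = -3/19859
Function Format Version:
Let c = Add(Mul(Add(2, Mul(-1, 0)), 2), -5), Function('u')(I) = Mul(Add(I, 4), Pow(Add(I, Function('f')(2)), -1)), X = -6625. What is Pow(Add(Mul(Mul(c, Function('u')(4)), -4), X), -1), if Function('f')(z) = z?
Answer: Rational(-3, 19859) ≈ -0.00015106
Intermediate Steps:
Function('u')(I) = Mul(Pow(Add(2, I), -1), Add(4, I)) (Function('u')(I) = Mul(Add(I, 4), Pow(Add(I, 2), -1)) = Mul(Add(4, I), Pow(Add(2, I), -1)) = Mul(Pow(Add(2, I), -1), Add(4, I)))
c = -1 (c = Add(Mul(Add(2, 0), 2), -5) = Add(Mul(2, 2), -5) = Add(4, -5) = -1)
Pow(Add(Mul(Mul(c, Function('u')(4)), -4), X), -1) = Pow(Add(Mul(Mul(-1, Mul(Pow(Add(2, 4), -1), Add(4, 4))), -4), -6625), -1) = Pow(Add(Mul(Mul(-1, Mul(Pow(6, -1), 8)), -4), -6625), -1) = Pow(Add(Mul(Mul(-1, Mul(Rational(1, 6), 8)), -4), -6625), -1) = Pow(Add(Mul(Mul(-1, Rational(4, 3)), -4), -6625), -1) = Pow(Add(Mul(Rational(-4, 3), -4), -6625), -1) = Pow(Add(Rational(16, 3), -6625), -1) = Pow(Rational(-19859, 3), -1) = Rational(-3, 19859)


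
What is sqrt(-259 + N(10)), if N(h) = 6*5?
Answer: I*sqrt(229) ≈ 15.133*I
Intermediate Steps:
N(h) = 30
sqrt(-259 + N(10)) = sqrt(-259 + 30) = sqrt(-229) = I*sqrt(229)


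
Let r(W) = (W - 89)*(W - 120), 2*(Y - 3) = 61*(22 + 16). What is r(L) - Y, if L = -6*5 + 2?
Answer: 16154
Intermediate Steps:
L = -28 (L = -30 + 2 = -28)
Y = 1162 (Y = 3 + (61*(22 + 16))/2 = 3 + (61*38)/2 = 3 + (½)*2318 = 3 + 1159 = 1162)
r(W) = (-120 + W)*(-89 + W) (r(W) = (-89 + W)*(-120 + W) = (-120 + W)*(-89 + W))
r(L) - Y = (10680 + (-28)² - 209*(-28)) - 1*1162 = (10680 + 784 + 5852) - 1162 = 17316 - 1162 = 16154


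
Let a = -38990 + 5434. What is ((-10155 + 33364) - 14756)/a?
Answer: -8453/33556 ≈ -0.25191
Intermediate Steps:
a = -33556
((-10155 + 33364) - 14756)/a = ((-10155 + 33364) - 14756)/(-33556) = (23209 - 14756)*(-1/33556) = 8453*(-1/33556) = -8453/33556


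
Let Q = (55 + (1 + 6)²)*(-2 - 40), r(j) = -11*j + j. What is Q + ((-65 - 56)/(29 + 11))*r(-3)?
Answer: -17835/4 ≈ -4458.8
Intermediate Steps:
r(j) = -10*j
Q = -4368 (Q = (55 + 7²)*(-42) = (55 + 49)*(-42) = 104*(-42) = -4368)
Q + ((-65 - 56)/(29 + 11))*r(-3) = -4368 + ((-65 - 56)/(29 + 11))*(-10*(-3)) = -4368 - 121/40*30 = -4368 - 363/4 = -17835/4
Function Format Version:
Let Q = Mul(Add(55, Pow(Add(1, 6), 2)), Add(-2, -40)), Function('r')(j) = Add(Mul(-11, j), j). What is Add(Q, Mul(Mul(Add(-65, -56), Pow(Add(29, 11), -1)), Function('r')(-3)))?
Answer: Rational(-17835, 4) ≈ -4458.8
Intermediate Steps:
Function('r')(j) = Mul(-10, j)
Q = -4368 (Q = Mul(Add(55, Pow(7, 2)), -42) = Mul(Add(55, 49), -42) = Mul(104, -42) = -4368)
Add(Q, Mul(Mul(Add(-65, -56), Pow(Add(29, 11), -1)), Function('r')(-3))) = Add(-4368, Mul(Mul(Add(-65, -56), Pow(Add(29, 11), -1)), Mul(-10, -3))) = Add(-4368, Mul(Mul(-121, Pow(40, -1)), 30)) = Add(-4368, Mul(Mul(-121, Rational(1, 40)), 30)) = Add(-4368, Mul(Rational(-121, 40), 30)) = Add(-4368, Rational(-363, 4)) = Rational(-17835, 4)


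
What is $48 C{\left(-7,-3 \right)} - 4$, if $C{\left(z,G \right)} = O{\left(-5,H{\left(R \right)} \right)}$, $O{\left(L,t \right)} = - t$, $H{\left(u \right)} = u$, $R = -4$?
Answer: $188$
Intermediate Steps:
$C{\left(z,G \right)} = 4$ ($C{\left(z,G \right)} = \left(-1\right) \left(-4\right) = 4$)
$48 C{\left(-7,-3 \right)} - 4 = 48 \cdot 4 - 4 = 192 - 4 = 188$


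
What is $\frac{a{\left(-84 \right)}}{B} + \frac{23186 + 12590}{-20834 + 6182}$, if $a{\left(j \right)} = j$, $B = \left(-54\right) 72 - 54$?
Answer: $- \frac{215738}{89133} \approx -2.4204$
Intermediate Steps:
$B = -3942$ ($B = -3888 - 54 = -3942$)
$\frac{a{\left(-84 \right)}}{B} + \frac{23186 + 12590}{-20834 + 6182} = - \frac{84}{-3942} + \frac{23186 + 12590}{-20834 + 6182} = \left(-84\right) \left(- \frac{1}{3942}\right) + \frac{35776}{-14652} = \frac{14}{657} + 35776 \left(- \frac{1}{14652}\right) = \frac{14}{657} - \frac{8944}{3663} = - \frac{215738}{89133}$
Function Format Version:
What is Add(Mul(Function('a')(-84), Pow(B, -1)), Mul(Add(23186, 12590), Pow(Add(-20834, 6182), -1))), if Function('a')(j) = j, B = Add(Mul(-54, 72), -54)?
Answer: Rational(-215738, 89133) ≈ -2.4204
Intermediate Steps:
B = -3942 (B = Add(-3888, -54) = -3942)
Add(Mul(Function('a')(-84), Pow(B, -1)), Mul(Add(23186, 12590), Pow(Add(-20834, 6182), -1))) = Add(Mul(-84, Pow(-3942, -1)), Mul(Add(23186, 12590), Pow(Add(-20834, 6182), -1))) = Add(Mul(-84, Rational(-1, 3942)), Mul(35776, Pow(-14652, -1))) = Add(Rational(14, 657), Mul(35776, Rational(-1, 14652))) = Add(Rational(14, 657), Rational(-8944, 3663)) = Rational(-215738, 89133)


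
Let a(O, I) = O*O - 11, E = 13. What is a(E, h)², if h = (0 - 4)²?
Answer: 24964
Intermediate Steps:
h = 16 (h = (-4)² = 16)
a(O, I) = -11 + O² (a(O, I) = O² - 11 = -11 + O²)
a(E, h)² = (-11 + 13²)² = (-11 + 169)² = 158² = 24964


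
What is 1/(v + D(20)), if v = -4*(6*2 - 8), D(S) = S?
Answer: 1/4 ≈ 0.25000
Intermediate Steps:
v = -16 (v = -4*(12 - 8) = -4*4 = -16)
1/(v + D(20)) = 1/(-16 + 20) = 1/4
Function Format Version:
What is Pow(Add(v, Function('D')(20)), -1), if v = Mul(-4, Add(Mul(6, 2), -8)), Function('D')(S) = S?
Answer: Rational(1, 4) ≈ 0.25000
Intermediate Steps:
v = -16 (v = Mul(-4, Add(12, -8)) = Mul(-4, 4) = -16)
Pow(Add(v, Function('D')(20)), -1) = Pow(Add(-16, 20), -1) = Pow(4, -1) = Rational(1, 4)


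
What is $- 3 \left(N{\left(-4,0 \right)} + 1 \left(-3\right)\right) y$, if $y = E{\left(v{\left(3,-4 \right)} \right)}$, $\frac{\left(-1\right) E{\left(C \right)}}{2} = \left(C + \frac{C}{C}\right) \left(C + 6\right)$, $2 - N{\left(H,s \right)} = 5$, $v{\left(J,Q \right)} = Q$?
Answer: $216$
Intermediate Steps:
$N{\left(H,s \right)} = -3$ ($N{\left(H,s \right)} = 2 - 5 = -3$)
$E{\left(C \right)} = - 2 \left(1 + C\right) \left(6 + C\right)$ ($E{\left(C \right)} = - 2 \left(C + \frac{C}{C}\right) \left(C + 6\right) = - 2 \left(C + 1\right) \left(6 + C\right) = - 2 \left(1 + C\right) \left(6 + C\right)$)
$y = 12$ ($y = -12 - -56 - 2 \left(-4\right)^{2} = -12 + 56 - 32 = 12$)
$- 3 \left(N{\left(-4,0 \right)} + 1 \left(-3\right)\right) y = - 3 \left(-3 + 1 \left(-3\right)\right) 12 = - 3 \left(-3 - 3\right) 12 = \left(-3\right) \left(-6\right) 12 = 18 \cdot 12 = 216$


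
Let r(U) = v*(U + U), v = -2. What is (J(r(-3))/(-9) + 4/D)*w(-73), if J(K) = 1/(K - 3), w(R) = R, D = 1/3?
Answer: -70883/81 ≈ -875.10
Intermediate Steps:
D = ⅓ ≈ 0.33333
r(U) = -4*U (r(U) = -2*(U + U) = -4*U)
J(K) = 1/(-3 + K)
(J(r(-3))/(-9) + 4/D)*w(-73) = (1/(-3 - 4*(-3)*(-9)) + 4/(⅓))*(-73) = (-⅑/(-3 + 12) + 4*3)*(-73) = (-⅑/9 + 12)*(-73) = ((⅑)*(-⅑) + 12)*(-73) = (-1/81 + 12)*(-73) = (971/81)*(-73) = -70883/81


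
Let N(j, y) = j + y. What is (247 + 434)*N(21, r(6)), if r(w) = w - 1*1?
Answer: 17706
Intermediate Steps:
r(w) = -1 + w (r(w) = w - 1 = -1 + w)
(247 + 434)*N(21, r(6)) = (247 + 434)*(21 + (-1 + 6)) = 681*(21 + 5) = 681*26 = 17706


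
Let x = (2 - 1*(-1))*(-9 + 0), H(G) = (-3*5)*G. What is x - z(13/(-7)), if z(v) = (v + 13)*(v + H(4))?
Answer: 32451/49 ≈ 662.27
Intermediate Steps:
H(G) = -15*G
z(v) = (-60 + v)*(13 + v) (z(v) = (v + 13)*(v - 15*4) = (13 + v)*(v - 60) = (13 + v)*(-60 + v) = (-60 + v)*(13 + v))
x = -27 (x = (2 + 1)*(-9) = 3*(-9) = -27)
x - z(13/(-7)) = -27 - (-780 + (13/(-7))² - 611/(-7)) = -27 - (-780 + (13*(-⅐))² - 611*(-1)/7) = -27 - (-780 + (-13/7)² - 47*(-13/7)) = -27 - (-780 + 169/49 + 611/7) = -27 - 1*(-33774/49) = -27 + 33774/49 = 32451/49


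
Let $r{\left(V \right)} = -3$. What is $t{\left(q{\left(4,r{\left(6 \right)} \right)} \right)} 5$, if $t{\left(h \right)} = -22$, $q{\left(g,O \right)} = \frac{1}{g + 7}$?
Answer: $-110$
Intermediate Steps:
$q{\left(g,O \right)} = \frac{1}{7 + g}$
$t{\left(q{\left(4,r{\left(6 \right)} \right)} \right)} 5 = \left(-22\right) 5 = -110$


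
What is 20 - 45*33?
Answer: -1465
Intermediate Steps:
20 - 45*33 = 20 - 1485 = -1465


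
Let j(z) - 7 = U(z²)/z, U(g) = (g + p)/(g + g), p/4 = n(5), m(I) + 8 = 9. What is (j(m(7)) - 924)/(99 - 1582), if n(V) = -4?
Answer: 1849/2966 ≈ 0.62340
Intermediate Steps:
m(I) = 1 (m(I) = -8 + 9 = 1)
p = -16 (p = 4*(-4) = -16)
U(g) = (-16 + g)/(2*g) (U(g) = (g - 16)/(g + g) = (-16 + g)/((2*g)) = (-16 + g)*(1/(2*g)) = (-16 + g)/(2*g))
j(z) = 7 + (-16 + z²)/(2*z³) (j(z) = 7 + ((-16 + z²)/(2*(z²)))/z = 7 + ((-16 + z²)/(2*z²))/z = 7 + (-16 + z²)/(2*z³))
(j(m(7)) - 924)/(99 - 1582) = ((7 + (½)/1 - 8/1³) - 924)/(99 - 1582) = ((7 + (½)*1 - 8*1) - 924)/(-1483) = ((7 + ½ - 8) - 924)*(-1/1483) = (-½ - 924)*(-1/1483) = -1849/2*(-1/1483) = 1849/2966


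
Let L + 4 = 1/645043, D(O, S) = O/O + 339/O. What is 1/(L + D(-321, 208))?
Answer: -69019601/279948555 ≈ -0.24654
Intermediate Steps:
D(O, S) = 1 + 339/O
L = -2580171/645043 (L = -4 + 1/645043 = -2580171/645043 ≈ -4.0000)
1/(L + D(-321, 208)) = 1/(-2580171/645043 + (339 - 321)/(-321)) = 1/(-2580171/645043 - 1/321*18) = 1/(-2580171/645043 - 6/107) = 1/(-279948555/69019601) = -69019601/279948555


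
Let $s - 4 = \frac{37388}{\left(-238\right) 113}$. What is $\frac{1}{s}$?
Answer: $\frac{13447}{35094} \approx 0.38317$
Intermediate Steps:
$s = \frac{35094}{13447}$ ($s = 4 + \frac{37388}{\left(-238\right) 113} = 4 + \frac{37388}{-26894} = 4 + 37388 \left(- \frac{1}{26894}\right) = 4 - \frac{18694}{13447} = \frac{35094}{13447} \approx 2.6098$)
$\frac{1}{s} = \frac{1}{\frac{35094}{13447}} = \frac{13447}{35094}$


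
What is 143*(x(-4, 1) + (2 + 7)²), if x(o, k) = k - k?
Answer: 11583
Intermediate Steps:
x(o, k) = 0
143*(x(-4, 1) + (2 + 7)²) = 143*(0 + (2 + 7)²) = 143*(0 + 9²) = 143*(0 + 81) = 143*81 = 11583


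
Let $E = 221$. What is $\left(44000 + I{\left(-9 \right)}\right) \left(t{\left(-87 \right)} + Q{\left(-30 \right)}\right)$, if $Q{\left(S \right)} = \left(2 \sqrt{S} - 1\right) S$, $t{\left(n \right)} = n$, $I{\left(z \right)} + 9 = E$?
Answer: $-2520084 - 2652720 i \sqrt{30} \approx -2.5201 \cdot 10^{6} - 1.453 \cdot 10^{7} i$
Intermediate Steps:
$I{\left(z \right)} = 212$ ($I{\left(z \right)} = -9 + 221 = 212$)
$Q{\left(S \right)} = S \left(-1 + 2 \sqrt{S}\right)$ ($Q{\left(S \right)} = \left(-1 + 2 \sqrt{S}\right) S = S \left(-1 + 2 \sqrt{S}\right)$)
$\left(44000 + I{\left(-9 \right)}\right) \left(t{\left(-87 \right)} + Q{\left(-30 \right)}\right) = \left(44000 + 212\right) \left(-87 + \left(\left(-1\right) \left(-30\right) + 2 \left(-30\right)^{\frac{3}{2}}\right)\right) = 44212 \left(-87 + \left(30 + 2 \left(- 30 i \sqrt{30}\right)\right)\right) = 44212 \left(-87 + \left(30 - 60 i \sqrt{30}\right)\right) = 44212 \left(-57 - 60 i \sqrt{30}\right) = -2520084 - 2652720 i \sqrt{30}$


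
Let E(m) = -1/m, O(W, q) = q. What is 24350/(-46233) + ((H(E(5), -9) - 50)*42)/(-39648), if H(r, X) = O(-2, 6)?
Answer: -5238037/10910988 ≈ -0.48007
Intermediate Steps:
H(r, X) = 6
24350/(-46233) + ((H(E(5), -9) - 50)*42)/(-39648) = 24350/(-46233) + ((6 - 50)*42)/(-39648) = 24350*(-1/46233) - 44*42*(-1/39648) = -24350/46233 - 1848*(-1/39648) = -24350/46233 + 11/236 = -5238037/10910988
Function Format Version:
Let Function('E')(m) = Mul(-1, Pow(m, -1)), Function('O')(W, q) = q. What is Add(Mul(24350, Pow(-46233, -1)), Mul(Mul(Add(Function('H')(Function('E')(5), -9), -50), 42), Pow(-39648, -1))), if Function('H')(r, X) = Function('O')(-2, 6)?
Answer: Rational(-5238037, 10910988) ≈ -0.48007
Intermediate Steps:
Function('H')(r, X) = 6
Add(Mul(24350, Pow(-46233, -1)), Mul(Mul(Add(Function('H')(Function('E')(5), -9), -50), 42), Pow(-39648, -1))) = Add(Mul(24350, Pow(-46233, -1)), Mul(Mul(Add(6, -50), 42), Pow(-39648, -1))) = Add(Mul(24350, Rational(-1, 46233)), Mul(Mul(-44, 42), Rational(-1, 39648))) = Add(Rational(-24350, 46233), Mul(-1848, Rational(-1, 39648))) = Add(Rational(-24350, 46233), Rational(11, 236)) = Rational(-5238037, 10910988)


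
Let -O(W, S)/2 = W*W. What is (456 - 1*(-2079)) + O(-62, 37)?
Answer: -5153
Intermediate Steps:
O(W, S) = -2*W² (O(W, S) = -2*W*W = -2*W²)
(456 - 1*(-2079)) + O(-62, 37) = (456 - 1*(-2079)) - 2*(-62)² = (456 + 2079) - 2*3844 = 2535 - 7688 = -5153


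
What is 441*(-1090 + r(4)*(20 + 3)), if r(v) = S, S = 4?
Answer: -440118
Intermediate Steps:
r(v) = 4
441*(-1090 + r(4)*(20 + 3)) = 441*(-1090 + 4*(20 + 3)) = 441*(-1090 + 4*23) = 441*(-1090 + 92) = 441*(-998) = -440118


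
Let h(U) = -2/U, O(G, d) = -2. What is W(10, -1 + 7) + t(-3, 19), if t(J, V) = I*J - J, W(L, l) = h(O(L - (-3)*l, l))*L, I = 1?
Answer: 10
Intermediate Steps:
W(L, l) = L (W(L, l) = (-2/(-2))*L = (-2*(-½))*L = 1*L = L)
t(J, V) = 0 (t(J, V) = 1*J - J = J - J = 0)
W(10, -1 + 7) + t(-3, 19) = 10 + 0 = 10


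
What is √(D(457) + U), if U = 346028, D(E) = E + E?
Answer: √346942 ≈ 589.02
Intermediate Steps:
D(E) = 2*E
√(D(457) + U) = √(2*457 + 346028) = √(914 + 346028) = √346942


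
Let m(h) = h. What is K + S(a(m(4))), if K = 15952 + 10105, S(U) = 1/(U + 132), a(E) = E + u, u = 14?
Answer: 3908551/150 ≈ 26057.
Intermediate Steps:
a(E) = 14 + E (a(E) = E + 14 = 14 + E)
S(U) = 1/(132 + U)
K = 26057
K + S(a(m(4))) = 26057 + 1/(132 + (14 + 4)) = 26057 + 1/(132 + 18) = 26057 + 1/150 = 3908551/150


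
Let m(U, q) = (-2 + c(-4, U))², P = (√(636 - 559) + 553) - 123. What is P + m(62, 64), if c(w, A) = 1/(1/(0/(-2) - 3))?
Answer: 455 + √77 ≈ 463.77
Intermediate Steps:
c(w, A) = -3 (c(w, A) = 1/(1/(0*(-½) - 3)) = 1/(1/(0 - 3)) = 1/(1/(-3)) = 1/(-⅓) = -3)
P = 430 + √77 (P = (√77 + 553) - 123 = (553 + √77) - 123 = 430 + √77 ≈ 438.77)
m(U, q) = 25 (m(U, q) = (-2 - 3)² = (-5)² = 25)
P + m(62, 64) = (430 + √77) + 25 = 455 + √77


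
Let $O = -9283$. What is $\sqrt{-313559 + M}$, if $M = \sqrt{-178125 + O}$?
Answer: $\sqrt{-313559 + 4 i \sqrt{11713}} \approx 0.387 + 559.96 i$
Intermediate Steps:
$M = 4 i \sqrt{11713}$ ($M = \sqrt{-178125 - 9283} = \sqrt{-187408} = 4 i \sqrt{11713} \approx 432.91 i$)
$\sqrt{-313559 + M} = \sqrt{-313559 + 4 i \sqrt{11713}}$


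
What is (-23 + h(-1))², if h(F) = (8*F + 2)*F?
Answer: 289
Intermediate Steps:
h(F) = F*(2 + 8*F) (h(F) = (2 + 8*F)*F = F*(2 + 8*F))
(-23 + h(-1))² = (-23 + 2*(-1)*(1 + 4*(-1)))² = (-23 + 2*(-1)*(1 - 4))² = (-23 + 2*(-1)*(-3))² = (-23 + 6)² = (-17)² = 289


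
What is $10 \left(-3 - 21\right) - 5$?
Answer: $-245$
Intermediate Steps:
$10 \left(-3 - 21\right) - 5 = 10 \left(-24\right) - 5 = -240 - 5 = -245$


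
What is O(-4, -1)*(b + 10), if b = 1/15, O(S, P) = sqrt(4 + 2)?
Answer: 151*sqrt(6)/15 ≈ 24.658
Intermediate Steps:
O(S, P) = sqrt(6)
b = 1/15 ≈ 0.066667
O(-4, -1)*(b + 10) = sqrt(6)*(1/15 + 10) = sqrt(6)*(151/15) = 151*sqrt(6)/15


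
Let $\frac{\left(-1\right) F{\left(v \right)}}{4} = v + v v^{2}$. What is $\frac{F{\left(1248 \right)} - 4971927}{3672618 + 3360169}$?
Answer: $- \frac{7780036887}{7032787} \approx -1106.3$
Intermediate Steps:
$F{\left(v \right)} = - 4 v - 4 v^{3}$ ($F{\left(v \right)} = - 4 \left(v + v v^{2}\right) = - 4 \left(v + v^{3}\right) = - 4 v - 4 v^{3}$)
$\frac{F{\left(1248 \right)} - 4971927}{3672618 + 3360169} = \frac{\left(-4\right) 1248 \left(1 + 1248^{2}\right) - 4971927}{3672618 + 3360169} = \frac{\left(-4\right) 1248 \left(1 + 1557504\right) - 4971927}{7032787} = \left(\left(-4\right) 1248 \cdot 1557505 - 4971927\right) \frac{1}{7032787} = \left(-7775064960 - 4971927\right) \frac{1}{7032787} = \left(-7780036887\right) \frac{1}{7032787} = - \frac{7780036887}{7032787}$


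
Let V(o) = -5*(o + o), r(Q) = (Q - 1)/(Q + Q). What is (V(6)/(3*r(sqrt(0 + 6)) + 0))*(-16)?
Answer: 768 + 128*sqrt(6) ≈ 1081.5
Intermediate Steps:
r(Q) = (-1 + Q)/(2*Q) (r(Q) = (-1 + Q)/((2*Q)) = (-1 + Q)*(1/(2*Q)) = (-1 + Q)/(2*Q))
V(o) = -10*o
(V(6)/(3*r(sqrt(0 + 6)) + 0))*(-16) = ((-10*6)/(3*((-1 + sqrt(0 + 6))/(2*(sqrt(0 + 6)))) + 0))*(-16) = (-60/(3*((-1 + sqrt(6))/(2*(sqrt(6)))) + 0))*(-16) = (-60/(3*((sqrt(6)/6)*(-1 + sqrt(6))/2) + 0))*(-16) = (-60/(3*(sqrt(6)*(-1 + sqrt(6))/12) + 0))*(-16) = (-60/(sqrt(6)*(-1 + sqrt(6))/4 + 0))*(-16) = (-60/(sqrt(6)*(-1 + sqrt(6))/4))*(-16) = ((2*sqrt(6)/(3*(-1 + sqrt(6))))*(-60))*(-16) = -40*sqrt(6)/(-1 + sqrt(6))*(-16) = 640*sqrt(6)/(-1 + sqrt(6))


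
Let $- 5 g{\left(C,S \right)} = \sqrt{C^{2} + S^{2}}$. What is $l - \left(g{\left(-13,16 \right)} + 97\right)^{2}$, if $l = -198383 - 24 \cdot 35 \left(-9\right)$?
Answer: $-200249 + 194 \sqrt{17} \approx -1.9945 \cdot 10^{5}$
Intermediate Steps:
$g{\left(C,S \right)} = - \frac{\sqrt{C^{2} + S^{2}}}{5}$
$l = -190823$ ($l = -198383 - 840 \left(-9\right) = -198383 - -7560 = -198383 + 7560 = -190823$)
$l - \left(g{\left(-13,16 \right)} + 97\right)^{2} = -190823 - \left(- \frac{\sqrt{\left(-13\right)^{2} + 16^{2}}}{5} + 97\right)^{2} = -190823 - \left(- \frac{\sqrt{169 + 256}}{5} + 97\right)^{2} = -190823 - \left(- \frac{\sqrt{425}}{5} + 97\right)^{2} = -190823 - \left(- \frac{5 \sqrt{17}}{5} + 97\right)^{2} = -190823 - \left(- \sqrt{17} + 97\right)^{2} = -190823 - \left(97 - \sqrt{17}\right)^{2}$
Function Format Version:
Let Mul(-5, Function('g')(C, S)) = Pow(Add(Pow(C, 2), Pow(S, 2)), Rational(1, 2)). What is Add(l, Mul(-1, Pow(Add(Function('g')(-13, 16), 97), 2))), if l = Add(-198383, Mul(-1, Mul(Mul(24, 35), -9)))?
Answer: Add(-200249, Mul(194, Pow(17, Rational(1, 2)))) ≈ -1.9945e+5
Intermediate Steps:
Function('g')(C, S) = Mul(Rational(-1, 5), Pow(Add(Pow(C, 2), Pow(S, 2)), Rational(1, 2)))
l = -190823 (l = Add(-198383, Mul(-1, Mul(840, -9))) = Add(-198383, Mul(-1, -7560)) = Add(-198383, 7560) = -190823)
Add(l, Mul(-1, Pow(Add(Function('g')(-13, 16), 97), 2))) = Add(-190823, Mul(-1, Pow(Add(Mul(Rational(-1, 5), Pow(Add(Pow(-13, 2), Pow(16, 2)), Rational(1, 2))), 97), 2))) = Add(-190823, Mul(-1, Pow(Add(Mul(Rational(-1, 5), Pow(Add(169, 256), Rational(1, 2))), 97), 2))) = Add(-190823, Mul(-1, Pow(Add(Mul(Rational(-1, 5), Pow(425, Rational(1, 2))), 97), 2))) = Add(-190823, Mul(-1, Pow(Add(Mul(Rational(-1, 5), Mul(5, Pow(17, Rational(1, 2)))), 97), 2))) = Add(-190823, Mul(-1, Pow(Add(Mul(-1, Pow(17, Rational(1, 2))), 97), 2))) = Add(-190823, Mul(-1, Pow(Add(97, Mul(-1, Pow(17, Rational(1, 2)))), 2)))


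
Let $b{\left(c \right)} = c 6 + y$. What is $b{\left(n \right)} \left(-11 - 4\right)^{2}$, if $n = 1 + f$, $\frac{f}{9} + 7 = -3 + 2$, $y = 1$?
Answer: $-95625$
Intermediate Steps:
$f = -72$ ($f = -63 + 9 \left(-3 + 2\right) = -63 + 9 \left(-1\right) = -63 - 9 = -72$)
$n = -71$ ($n = 1 - 72 = -71$)
$b{\left(c \right)} = 1 + 6 c$ ($b{\left(c \right)} = c 6 + 1 = 6 c + 1 = 1 + 6 c$)
$b{\left(n \right)} \left(-11 - 4\right)^{2} = \left(1 + 6 \left(-71\right)\right) \left(-11 - 4\right)^{2} = \left(1 - 426\right) \left(-15\right)^{2} = \left(-425\right) 225 = -95625$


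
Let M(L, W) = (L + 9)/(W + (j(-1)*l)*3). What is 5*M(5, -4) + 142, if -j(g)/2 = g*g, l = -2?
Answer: 603/4 ≈ 150.75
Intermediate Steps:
j(g) = -2*g**2 (j(g) = -2*g*g = -2*g**2)
M(L, W) = (9 + L)/(12 + W) (M(L, W) = (L + 9)/(W + (-2*(-1)**2*(-2))*3) = (9 + L)/(W + (-2*1*(-2))*3) = (9 + L)/(W - 2*(-2)*3) = (9 + L)/(W + 4*3) = (9 + L)/(W + 12) = (9 + L)/(12 + W))
5*M(5, -4) + 142 = 5*((9 + 5)/(12 - 4)) + 142 = 5*(14/8) + 142 = 5*((1/8)*14) + 142 = 5*(7/4) + 142 = 35/4 + 142 = 603/4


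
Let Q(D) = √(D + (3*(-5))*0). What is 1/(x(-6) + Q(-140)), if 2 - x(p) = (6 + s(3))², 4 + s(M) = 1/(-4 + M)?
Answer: 1/141 - 2*I*√35/141 ≈ 0.0070922 - 0.083916*I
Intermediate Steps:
s(M) = -4 + 1/(-4 + M)
x(p) = 1 (x(p) = 2 - (6 + (17 - 4*3)/(-4 + 3))² = 2 - (6 + (17 - 12)/(-1))² = 2 - (6 - 1*5)² = 2 - (6 - 5)² = 2 - 1*1² = 2 - 1*1 = 2 - 1 = 1)
Q(D) = √D (Q(D) = √(D - 15*0) = √(D + 0) = √D)
1/(x(-6) + Q(-140)) = 1/(1 + √(-140)) = 1/(1 + 2*I*√35)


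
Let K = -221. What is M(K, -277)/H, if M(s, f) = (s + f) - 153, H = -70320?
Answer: 217/23440 ≈ 0.0092577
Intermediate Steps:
M(s, f) = -153 + f + s (M(s, f) = (f + s) - 153 = -153 + f + s)
M(K, -277)/H = (-153 - 277 - 221)/(-70320) = -651*(-1/70320) = 217/23440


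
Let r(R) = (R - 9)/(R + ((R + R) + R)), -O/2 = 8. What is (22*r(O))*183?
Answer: 50325/32 ≈ 1572.7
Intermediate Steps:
O = -16 (O = -2*8 = -16)
r(R) = (-9 + R)/(4*R) (r(R) = (-9 + R)/(R + (2*R + R)) = (-9 + R)/(R + 3*R) = (-9 + R)/((4*R)) = (-9 + R)*(1/(4*R)) = (-9 + R)/(4*R))
(22*r(O))*183 = (22*((¼)*(-9 - 16)/(-16)))*183 = (22*((¼)*(-1/16)*(-25)))*183 = (22*(25/64))*183 = (275/32)*183 = 50325/32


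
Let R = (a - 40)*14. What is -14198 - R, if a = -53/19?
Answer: -258380/19 ≈ -13599.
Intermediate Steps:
a = -53/19 (a = -53*1/19 = -53/19 ≈ -2.7895)
R = -11382/19 (R = (-53/19 - 40)*14 = -813/19*14 = -11382/19 ≈ -599.05)
-14198 - R = -14198 - 1*(-11382/19) = -14198 + 11382/19 = -258380/19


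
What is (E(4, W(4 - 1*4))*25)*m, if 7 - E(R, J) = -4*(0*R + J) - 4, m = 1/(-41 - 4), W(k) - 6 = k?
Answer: -175/9 ≈ -19.444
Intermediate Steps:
W(k) = 6 + k
m = -1/45 (m = 1/(-45) = -1/45 ≈ -0.022222)
E(R, J) = 11 + 4*J (E(R, J) = 7 - (-4*(0*R + J) - 4) = 7 - (-4*(0 + J) - 4) = 7 - (-4*J - 4) = 7 - (-4 - 4*J) = 7 + (4 + 4*J) = 11 + 4*J)
(E(4, W(4 - 1*4))*25)*m = ((11 + 4*(6 + (4 - 1*4)))*25)*(-1/45) = ((11 + 4*(6 + (4 - 4)))*25)*(-1/45) = ((11 + 4*(6 + 0))*25)*(-1/45) = ((11 + 4*6)*25)*(-1/45) = ((11 + 24)*25)*(-1/45) = (35*25)*(-1/45) = 875*(-1/45) = -175/9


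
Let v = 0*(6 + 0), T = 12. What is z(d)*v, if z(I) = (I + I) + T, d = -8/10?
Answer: 0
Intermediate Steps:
d = -⅘ (d = -8*⅒ = -⅘ ≈ -0.80000)
z(I) = 12 + 2*I (z(I) = (I + I) + 12 = 2*I + 12 = 12 + 2*I)
v = 0 (v = 0*6 = 0)
z(d)*v = (12 + 2*(-⅘))*0 = (12 - 8/5)*0 = (52/5)*0 = 0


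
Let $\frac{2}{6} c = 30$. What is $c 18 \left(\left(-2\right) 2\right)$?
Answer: $-6480$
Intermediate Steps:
$c = 90$ ($c = 3 \cdot 30 = 90$)
$c 18 \left(\left(-2\right) 2\right) = 90 \cdot 18 \left(\left(-2\right) 2\right) = 1620 \left(-4\right) = -6480$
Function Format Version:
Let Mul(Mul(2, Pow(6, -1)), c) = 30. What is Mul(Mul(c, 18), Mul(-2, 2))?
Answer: -6480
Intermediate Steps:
c = 90 (c = Mul(3, 30) = 90)
Mul(Mul(c, 18), Mul(-2, 2)) = Mul(Mul(90, 18), Mul(-2, 2)) = Mul(1620, -4) = -6480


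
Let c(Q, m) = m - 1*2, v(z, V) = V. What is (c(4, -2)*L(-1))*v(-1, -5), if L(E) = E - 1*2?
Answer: -60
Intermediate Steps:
L(E) = -2 + E (L(E) = E - 2 = -2 + E)
c(Q, m) = -2 + m (c(Q, m) = m - 2 = -2 + m)
(c(4, -2)*L(-1))*v(-1, -5) = ((-2 - 2)*(-2 - 1))*(-5) = -4*(-3)*(-5) = 12*(-5) = -60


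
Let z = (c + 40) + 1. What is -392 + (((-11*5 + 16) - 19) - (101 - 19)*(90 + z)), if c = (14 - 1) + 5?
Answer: -12668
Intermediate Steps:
c = 18 (c = 13 + 5 = 18)
z = 59 (z = (18 + 40) + 1 = 58 + 1 = 59)
-392 + (((-11*5 + 16) - 19) - (101 - 19)*(90 + z)) = -392 + (((-11*5 + 16) - 19) - (101 - 19)*(90 + 59)) = -392 + (((-55 + 16) - 19) - 82*149) = -392 + ((-39 - 19) - 1*12218) = -392 + (-58 - 12218) = -392 - 12276 = -12668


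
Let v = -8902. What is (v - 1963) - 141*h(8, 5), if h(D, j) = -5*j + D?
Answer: -8468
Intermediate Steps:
h(D, j) = D - 5*j
(v - 1963) - 141*h(8, 5) = (-8902 - 1963) - 141*(8 - 5*5) = -10865 - 141*(8 - 25) = -10865 - 141*(-17) = -10865 + 2397 = -8468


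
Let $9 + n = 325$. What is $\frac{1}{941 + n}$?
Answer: $\frac{1}{1257} \approx 0.00079555$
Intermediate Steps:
$n = 316$ ($n = -9 + 325 = 316$)
$\frac{1}{941 + n} = \frac{1}{941 + 316} = \frac{1}{1257}$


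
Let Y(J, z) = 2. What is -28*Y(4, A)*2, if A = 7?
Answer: -112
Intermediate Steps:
-28*Y(4, A)*2 = -28*2*2 = -56*2 = -112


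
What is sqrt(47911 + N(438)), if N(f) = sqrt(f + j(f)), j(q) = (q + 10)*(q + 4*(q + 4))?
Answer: sqrt(47911 + sqrt(988726)) ≈ 221.15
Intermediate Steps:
j(q) = (10 + q)*(16 + 5*q) (j(q) = (10 + q)*(q + 4*(4 + q)) = (10 + q)*(q + (16 + 4*q)) = (10 + q)*(16 + 5*q))
N(f) = sqrt(160 + 5*f**2 + 67*f) (N(f) = sqrt(f + (160 + 5*f**2 + 66*f)) = sqrt(160 + 5*f**2 + 67*f))
sqrt(47911 + N(438)) = sqrt(47911 + sqrt(160 + 5*438**2 + 67*438)) = sqrt(47911 + sqrt(160 + 5*191844 + 29346)) = sqrt(47911 + sqrt(160 + 959220 + 29346)) = sqrt(47911 + sqrt(988726))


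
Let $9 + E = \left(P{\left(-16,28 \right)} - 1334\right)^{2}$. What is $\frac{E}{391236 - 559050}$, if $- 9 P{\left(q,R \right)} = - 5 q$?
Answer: $- \frac{146070667}{13592934} \approx -10.746$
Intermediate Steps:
$P{\left(q,R \right)} = \frac{5 q}{9}$ ($P{\left(q,R \right)} = - \frac{\left(-5\right) q}{9} = \frac{5 q}{9}$)
$E = \frac{146070667}{81}$ ($E = -9 + \left(\frac{5}{9} \left(-16\right) - 1334\right)^{2} = -9 + \left(- \frac{80}{9} - 1334\right)^{2} = -9 + \left(- \frac{12086}{9}\right)^{2} = -9 + \frac{146071396}{81} = \frac{146070667}{81} \approx 1.8033 \cdot 10^{6}$)
$\frac{E}{391236 - 559050} = \frac{146070667}{81 \left(391236 - 559050\right)} = \frac{146070667}{81 \left(-167814\right)} = \frac{146070667}{81} \left(- \frac{1}{167814}\right) = - \frac{146070667}{13592934}$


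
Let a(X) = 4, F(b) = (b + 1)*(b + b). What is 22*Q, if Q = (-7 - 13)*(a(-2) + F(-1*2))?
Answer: -3520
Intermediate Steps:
F(b) = 2*b*(1 + b) (F(b) = (1 + b)*(2*b) = 2*b*(1 + b))
Q = -160 (Q = (-7 - 13)*(4 + 2*(-1*2)*(1 - 1*2)) = -20*(4 + 2*(-2)*(1 - 2)) = -20*(4 + 2*(-2)*(-1)) = -20*(4 + 4) = -20*8 = -160)
22*Q = 22*(-160) = -3520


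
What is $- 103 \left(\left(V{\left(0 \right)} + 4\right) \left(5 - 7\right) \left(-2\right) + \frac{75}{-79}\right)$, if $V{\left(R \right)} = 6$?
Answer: $- \frac{317755}{79} \approx -4022.2$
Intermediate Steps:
$- 103 \left(\left(V{\left(0 \right)} + 4\right) \left(5 - 7\right) \left(-2\right) + \frac{75}{-79}\right) = - 103 \left(\left(6 + 4\right) \left(5 - 7\right) \left(-2\right) + \frac{75}{-79}\right) = - 103 \left(10 \left(-2\right) \left(-2\right) + 75 \left(- \frac{1}{79}\right)\right) = - 103 \left(\left(-20\right) \left(-2\right) - \frac{75}{79}\right) = - 103 \left(40 - \frac{75}{79}\right) = \left(-103\right) \frac{3085}{79} = - \frac{317755}{79}$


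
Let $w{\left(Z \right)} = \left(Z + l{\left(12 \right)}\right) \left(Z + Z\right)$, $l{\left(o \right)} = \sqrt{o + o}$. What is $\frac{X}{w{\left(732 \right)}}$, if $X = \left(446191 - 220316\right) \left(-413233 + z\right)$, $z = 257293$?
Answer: $- \frac{117409825}{3572} + \frac{117409825 \sqrt{6}}{1307352} \approx -32650.0$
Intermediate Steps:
$l{\left(o \right)} = \sqrt{2} \sqrt{o}$ ($l{\left(o \right)} = \sqrt{2 o} = \sqrt{2} \sqrt{o}$)
$w{\left(Z \right)} = 2 Z \left(Z + 2 \sqrt{6}\right)$ ($w{\left(Z \right)} = \left(Z + \sqrt{2} \sqrt{12}\right) \left(Z + Z\right) = \left(Z + \sqrt{2} \cdot 2 \sqrt{3}\right) 2 Z = \left(Z + 2 \sqrt{6}\right) 2 Z = 2 Z \left(Z + 2 \sqrt{6}\right)$)
$X = -35222947500$ ($X = \left(446191 - 220316\right) \left(-413233 + 257293\right) = 225875 \left(-155940\right) = -35222947500$)
$\frac{X}{w{\left(732 \right)}} = - \frac{35222947500}{2 \cdot 732 \left(732 + 2 \sqrt{6}\right)} = - \frac{35222947500}{1071648 + 2928 \sqrt{6}}$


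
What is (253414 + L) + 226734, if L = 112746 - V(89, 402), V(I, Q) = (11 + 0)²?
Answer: 592773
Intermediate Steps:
V(I, Q) = 121 (V(I, Q) = 11² = 121)
L = 112625 (L = 112746 - 1*121 = 112746 - 121 = 112625)
(253414 + L) + 226734 = (253414 + 112625) + 226734 = 366039 + 226734 = 592773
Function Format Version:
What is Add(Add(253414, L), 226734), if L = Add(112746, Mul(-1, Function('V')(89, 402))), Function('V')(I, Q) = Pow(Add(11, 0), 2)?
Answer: 592773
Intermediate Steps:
Function('V')(I, Q) = 121 (Function('V')(I, Q) = Pow(11, 2) = 121)
L = 112625 (L = Add(112746, Mul(-1, 121)) = Add(112746, -121) = 112625)
Add(Add(253414, L), 226734) = Add(Add(253414, 112625), 226734) = Add(366039, 226734) = 592773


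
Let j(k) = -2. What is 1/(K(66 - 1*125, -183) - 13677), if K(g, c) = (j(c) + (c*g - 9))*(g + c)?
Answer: -1/2623889 ≈ -3.8111e-7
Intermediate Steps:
K(g, c) = (-11 + c*g)*(c + g) (K(g, c) = (-2 + (c*g - 9))*(g + c) = (-2 + (-9 + c*g))*(c + g) = (-11 + c*g)*(c + g))
1/(K(66 - 1*125, -183) - 13677) = 1/((-11*(-183) - 11*(66 - 1*125) - 183*(66 - 1*125)**2 + (66 - 1*125)*(-183)**2) - 13677) = 1/((2013 - 11*(66 - 125) - 183*(66 - 125)**2 + (66 - 125)*33489) - 13677) = 1/((2013 - 11*(-59) - 183*(-59)**2 - 59*33489) - 13677) = 1/((2013 + 649 - 183*3481 - 1975851) - 13677) = 1/((2013 + 649 - 637023 - 1975851) - 13677) = 1/(-2610212 - 13677) = 1/(-2623889) = -1/2623889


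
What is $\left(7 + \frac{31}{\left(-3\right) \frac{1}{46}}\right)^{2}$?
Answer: $\frac{1974025}{9} \approx 2.1934 \cdot 10^{5}$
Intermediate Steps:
$\left(7 + \frac{31}{\left(-3\right) \frac{1}{46}}\right)^{2} = \left(7 + \frac{31}{- \frac{3}{46}}\right)^{2} = \left(7 + 31 \left(- \frac{46}{3}\right)\right)^{2} = \left(7 - \frac{1426}{3}\right)^{2} = \left(- \frac{1405}{3}\right)^{2} = \frac{1974025}{9}$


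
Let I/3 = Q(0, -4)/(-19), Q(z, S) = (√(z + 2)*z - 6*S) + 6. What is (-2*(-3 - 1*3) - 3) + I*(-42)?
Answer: 3951/19 ≈ 207.95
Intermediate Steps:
Q(z, S) = 6 - 6*S + z*√(2 + z) (Q(z, S) = (√(2 + z)*z - 6*S) + 6 = (z*√(2 + z) - 6*S) + 6 = (-6*S + z*√(2 + z)) + 6 = 6 - 6*S + z*√(2 + z))
I = -90/19 (I = 3*((6 - 6*(-4) + 0*√(2 + 0))/(-19)) = 3*((6 + 24 + 0*√2)*(-1/19)) = 3*((6 + 24 + 0)*(-1/19)) = 3*(30*(-1/19)) = 3*(-30/19) = -90/19 ≈ -4.7368)
(-2*(-3 - 1*3) - 3) + I*(-42) = (-2*(-3 - 1*3) - 3) - 90/19*(-42) = (-2*(-3 - 3) - 3) + 3780/19 = (-2*(-6) - 3) + 3780/19 = (12 - 3) + 3780/19 = 9 + 3780/19 = 3951/19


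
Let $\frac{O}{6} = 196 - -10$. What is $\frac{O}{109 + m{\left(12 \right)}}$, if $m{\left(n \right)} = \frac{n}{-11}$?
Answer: $\frac{13596}{1187} \approx 11.454$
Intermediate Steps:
$O = 1236$ ($O = 6 \left(196 - -10\right) = 6 \left(196 + 10\right) = 6 \cdot 206 = 1236$)
$m{\left(n \right)} = - \frac{n}{11}$ ($m{\left(n \right)} = n \left(- \frac{1}{11}\right) = - \frac{n}{11}$)
$\frac{O}{109 + m{\left(12 \right)}} = \frac{1236}{109 - \frac{12}{11}} = \frac{1236}{\frac{1187}{11}} = 1236 \cdot \frac{11}{1187} = \frac{13596}{1187}$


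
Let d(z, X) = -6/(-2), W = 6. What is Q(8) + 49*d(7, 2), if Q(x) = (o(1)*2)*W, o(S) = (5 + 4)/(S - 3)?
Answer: 93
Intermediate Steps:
o(S) = 9/(-3 + S)
d(z, X) = 3 (d(z, X) = -6*(-½) = 3)
Q(x) = -54 (Q(x) = ((9/(-3 + 1))*2)*6 = ((9/(-2))*2)*6 = ((9*(-½))*2)*6 = -9/2*2*6 = -9*6 = -54)
Q(8) + 49*d(7, 2) = -54 + 49*3 = -54 + 147 = 93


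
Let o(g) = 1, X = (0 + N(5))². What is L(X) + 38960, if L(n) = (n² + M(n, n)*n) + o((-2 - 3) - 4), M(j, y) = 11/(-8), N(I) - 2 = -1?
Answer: 311685/8 ≈ 38961.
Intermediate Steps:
N(I) = 1 (N(I) = 2 - 1 = 1)
M(j, y) = -11/8 (M(j, y) = 11*(-⅛) = -11/8)
X = 1 (X = (0 + 1)² = 1² = 1)
L(n) = 1 + n² - 11*n/8 (L(n) = (n² - 11*n/8) + 1 = 1 + n² - 11*n/8)
L(X) + 38960 = (1 + 1² - 11/8*1) + 38960 = (1 + 1 - 11/8) + 38960 = 5/8 + 38960 = 311685/8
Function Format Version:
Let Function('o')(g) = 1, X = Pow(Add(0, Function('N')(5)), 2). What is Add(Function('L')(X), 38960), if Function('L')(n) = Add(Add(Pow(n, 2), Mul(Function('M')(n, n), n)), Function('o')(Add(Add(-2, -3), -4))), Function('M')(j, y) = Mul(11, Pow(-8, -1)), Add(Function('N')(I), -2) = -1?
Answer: Rational(311685, 8) ≈ 38961.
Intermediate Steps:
Function('N')(I) = 1 (Function('N')(I) = Add(2, -1) = 1)
Function('M')(j, y) = Rational(-11, 8) (Function('M')(j, y) = Mul(11, Rational(-1, 8)) = Rational(-11, 8))
X = 1 (X = Pow(Add(0, 1), 2) = Pow(1, 2) = 1)
Function('L')(n) = Add(1, Pow(n, 2), Mul(Rational(-11, 8), n)) (Function('L')(n) = Add(Add(Pow(n, 2), Mul(Rational(-11, 8), n)), 1) = Add(1, Pow(n, 2), Mul(Rational(-11, 8), n)))
Add(Function('L')(X), 38960) = Add(Add(1, Pow(1, 2), Mul(Rational(-11, 8), 1)), 38960) = Add(Add(1, 1, Rational(-11, 8)), 38960) = Add(Rational(5, 8), 38960) = Rational(311685, 8)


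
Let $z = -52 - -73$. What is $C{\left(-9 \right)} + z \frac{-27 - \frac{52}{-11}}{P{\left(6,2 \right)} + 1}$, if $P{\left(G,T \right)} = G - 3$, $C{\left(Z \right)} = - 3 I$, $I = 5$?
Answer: $- \frac{5805}{44} \approx -131.93$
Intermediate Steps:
$C{\left(Z \right)} = -15$ ($C{\left(Z \right)} = \left(-3\right) 5 = -15$)
$P{\left(G,T \right)} = -3 + G$
$z = 21$ ($z = -52 + 73 = 21$)
$C{\left(-9 \right)} + z \frac{-27 - \frac{52}{-11}}{P{\left(6,2 \right)} + 1} = -15 + 21 \frac{-27 - \frac{52}{-11}}{\left(-3 + 6\right) + 1} = -15 + 21 \frac{-27 - - \frac{52}{11}}{3 + 1} = -15 + 21 \frac{-27 + \frac{52}{11}}{4} = -15 + 21 \left(\left(- \frac{245}{11}\right) \frac{1}{4}\right) = -15 + 21 \left(- \frac{245}{44}\right) = -15 - \frac{5145}{44} = - \frac{5805}{44}$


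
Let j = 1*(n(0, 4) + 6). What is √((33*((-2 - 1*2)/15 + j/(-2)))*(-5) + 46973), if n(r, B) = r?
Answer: 2*√11878 ≈ 217.97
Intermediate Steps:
j = 6 (j = 1*(0 + 6) = 1*6 = 6)
√((33*((-2 - 1*2)/15 + j/(-2)))*(-5) + 46973) = √((33*((-2 - 1*2)/15 + 6/(-2)))*(-5) + 46973) = √((33*((-2 - 2)*(1/15) + 6*(-½)))*(-5) + 46973) = √((33*(-4*1/15 - 3))*(-5) + 46973) = √((33*(-4/15 - 3))*(-5) + 46973) = √((33*(-49/15))*(-5) + 46973) = √(-539/5*(-5) + 46973) = √(539 + 46973) = √47512 = 2*√11878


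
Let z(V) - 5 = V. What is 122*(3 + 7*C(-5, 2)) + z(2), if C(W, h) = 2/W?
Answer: 157/5 ≈ 31.400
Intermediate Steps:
z(V) = 5 + V
122*(3 + 7*C(-5, 2)) + z(2) = 122*(3 + 7*(2/(-5))) + (5 + 2) = 122*(3 + 7*(2*(-1/5))) + 7 = 122*(3 + 7*(-2/5)) + 7 = 122*(3 - 14/5) + 7 = 122*(1/5) + 7 = 122/5 + 7 = 157/5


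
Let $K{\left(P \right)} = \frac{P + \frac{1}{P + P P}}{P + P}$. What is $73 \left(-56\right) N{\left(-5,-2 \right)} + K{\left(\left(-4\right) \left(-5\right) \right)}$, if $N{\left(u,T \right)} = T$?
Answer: $\frac{137365201}{16800} \approx 8176.5$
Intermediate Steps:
$K{\left(P \right)} = \frac{P + \frac{1}{P + P^{2}}}{2 P}$
$73 \left(-56\right) N{\left(-5,-2 \right)} + K{\left(\left(-4\right) \left(-5\right) \right)} = 73 \left(-56\right) \left(-2\right) + \frac{1 + \left(\left(-4\right) \left(-5\right)\right)^{2} + \left(\left(-4\right) \left(-5\right)\right)^{3}}{2 \cdot 400 \left(1 - -20\right)} = \left(-4088\right) \left(-2\right) + \frac{1 + 20^{2} + 20^{3}}{2 \cdot 400 \left(1 + 20\right)} = 8176 + \frac{1}{2} \cdot \frac{1}{400} \cdot \frac{1}{21} \left(1 + 400 + 8000\right) = 8176 + \frac{1}{2} \cdot \frac{1}{400} \cdot \frac{1}{21} \cdot 8401 = 8176 + \frac{8401}{16800} = \frac{137365201}{16800}$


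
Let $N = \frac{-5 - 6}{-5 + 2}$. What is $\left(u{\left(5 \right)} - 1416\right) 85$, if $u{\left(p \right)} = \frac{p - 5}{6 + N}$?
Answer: $-120360$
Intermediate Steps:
$N = \frac{11}{3}$ ($N = - \frac{11}{-3} = \left(-11\right) \left(- \frac{1}{3}\right) = \frac{11}{3} \approx 3.6667$)
$u{\left(p \right)} = - \frac{15}{29} + \frac{3 p}{29}$ ($u{\left(p \right)} = \frac{p - 5}{6 + \frac{11}{3}} = \frac{-5 + p}{\frac{29}{3}} = \left(-5 + p\right) \frac{3}{29} = - \frac{15}{29} + \frac{3 p}{29}$)
$\left(u{\left(5 \right)} - 1416\right) 85 = \left(\left(- \frac{15}{29} + \frac{3}{29} \cdot 5\right) - 1416\right) 85 = \left(\left(- \frac{15}{29} + \frac{15}{29}\right) - 1416\right) 85 = \left(0 - 1416\right) 85 = \left(-1416\right) 85 = -120360$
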